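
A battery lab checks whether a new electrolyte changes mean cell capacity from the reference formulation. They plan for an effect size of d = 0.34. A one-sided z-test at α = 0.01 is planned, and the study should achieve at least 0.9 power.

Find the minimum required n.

n = 113

For power 0.9 need Φ(δ − z_{0.01}) = 0.9, so δ = z_{0.01} + z_{0.10} = 2.326 + 1.282 = 3.608.
δ = d·√n ⇒ n = (δ/d)² = (3.608 / 0.34)² = 112.60.
Round up to the next whole unit.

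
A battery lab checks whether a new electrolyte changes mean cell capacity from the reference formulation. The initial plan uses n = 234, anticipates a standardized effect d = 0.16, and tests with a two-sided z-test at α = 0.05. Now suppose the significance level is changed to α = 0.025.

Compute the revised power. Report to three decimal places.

Power ≈ 0.582

δ = d·√n = 0.16 × √234 = 2.4475 (unchanged). New critical value: z_{0.0125} = 2.241.
Revised power = Φ(δ − 2.241) + Φ(−δ − 2.241) = Φ(0.206) + Φ(-4.689) = 0.5817 + 0.0000 = 0.5817.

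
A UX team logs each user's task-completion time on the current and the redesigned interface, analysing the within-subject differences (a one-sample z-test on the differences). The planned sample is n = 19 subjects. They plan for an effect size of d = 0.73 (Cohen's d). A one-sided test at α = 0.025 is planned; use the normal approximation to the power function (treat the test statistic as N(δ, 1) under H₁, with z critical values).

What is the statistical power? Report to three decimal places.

Power ≈ 0.889

Noncentrality parameter: δ = d·√n = 0.73 × √19 = 3.1820
Critical value for a one-sided test at α = 0.025: z_α = 1.960.
Power = Φ(δ − 1.960) = Φ(1.222) = 0.8892.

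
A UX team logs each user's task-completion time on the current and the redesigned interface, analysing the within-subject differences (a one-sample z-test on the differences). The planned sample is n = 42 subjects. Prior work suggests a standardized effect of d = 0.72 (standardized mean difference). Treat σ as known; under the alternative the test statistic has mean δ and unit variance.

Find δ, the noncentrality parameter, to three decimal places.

δ ≈ 4.666

The noncentrality parameter scales effect size by the design's sample-size factor: δ = d·√n = 0.72 × √42 = 4.6661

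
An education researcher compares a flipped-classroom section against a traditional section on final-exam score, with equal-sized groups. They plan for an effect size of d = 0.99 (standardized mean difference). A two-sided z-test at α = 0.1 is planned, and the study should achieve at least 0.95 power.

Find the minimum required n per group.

For power 0.95 need Φ(δ − z_{0.05}) = 0.95, so δ = z_{0.05} + z_{0.05} = 1.645 + 1.645 = 3.290.
(The Φ(−δ − z_{α/2}) term is vanishingly small for δ > 0 and is dropped in the standard sample-size formula.)
δ = d·√(n/2) ⇒ n = 2(δ/d)² = 2 × (3.290 / 0.99)² = 22.08.
Rounding up, n = 23 per group.

n = 23 per group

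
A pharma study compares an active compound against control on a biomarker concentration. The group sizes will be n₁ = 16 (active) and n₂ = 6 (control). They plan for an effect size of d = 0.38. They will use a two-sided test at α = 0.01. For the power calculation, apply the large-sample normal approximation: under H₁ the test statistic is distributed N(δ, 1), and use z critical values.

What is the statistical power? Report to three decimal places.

Power ≈ 0.038

Noncentrality parameter: δ = d / √(1/n₁ + 1/n₂) = 0.38 / √(1/16 + 1/6) = 0.7938
Two-sided α = 0.01 → critical value z_{0.005} = 2.576.
Power = Φ(δ − 2.576) + Φ(−δ − 2.576) = Φ(-1.782) + Φ(-3.370) = 0.0374 + 0.0004 = 0.0377.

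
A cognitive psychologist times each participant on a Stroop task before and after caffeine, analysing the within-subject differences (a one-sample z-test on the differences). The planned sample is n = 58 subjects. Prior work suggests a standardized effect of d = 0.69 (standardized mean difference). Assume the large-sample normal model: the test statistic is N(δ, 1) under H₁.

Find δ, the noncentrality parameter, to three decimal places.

δ = d·√n = 0.69 × √58 = 5.2549

δ ≈ 5.255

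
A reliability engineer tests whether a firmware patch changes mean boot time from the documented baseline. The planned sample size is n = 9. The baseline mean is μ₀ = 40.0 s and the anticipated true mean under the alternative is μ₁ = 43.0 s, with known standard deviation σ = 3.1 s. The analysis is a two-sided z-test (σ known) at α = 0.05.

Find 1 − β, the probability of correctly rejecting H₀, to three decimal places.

Power ≈ 0.827

Standardized effect: d = |μ₁ − μ₀| / σ = |43.0 − 40.0| / 3.1 = 0.9677
Noncentrality parameter: λ = d·√n = 0.9677 × √9 = 2.9032
Critical value for a two-sided test at α = 0.05: z_{α/2} = 1.960.
Power = Φ(λ − 1.960) + Φ(−λ − 1.960) = Φ(0.943) + Φ(-4.863) = 0.8272 + 0.0000 = 0.8272.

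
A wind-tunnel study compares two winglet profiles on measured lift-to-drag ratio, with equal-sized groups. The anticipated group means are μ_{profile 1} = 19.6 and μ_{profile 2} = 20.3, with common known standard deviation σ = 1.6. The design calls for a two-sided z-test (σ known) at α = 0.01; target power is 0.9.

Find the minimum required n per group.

n = 156 per group

Standardized effect: d = |μ_{profile 1} − μ_{profile 2}| / σ = |19.6 − 20.3| / 1.6 = 0.4375
Set Φ(δ − 2.576) = 0.9; then δ − 2.576 = Φ⁻¹(0.9) = 1.282, giving δ = 3.857.
(The Φ(−δ − z_{α/2}) term is vanishingly small for δ > 0 and is dropped in the standard sample-size formula.)
δ = d·√(n/2) ⇒ n = 2(δ/d)² = 2 × (3.857 / 0.4375)² = 155.47.
Round up to the next whole unit.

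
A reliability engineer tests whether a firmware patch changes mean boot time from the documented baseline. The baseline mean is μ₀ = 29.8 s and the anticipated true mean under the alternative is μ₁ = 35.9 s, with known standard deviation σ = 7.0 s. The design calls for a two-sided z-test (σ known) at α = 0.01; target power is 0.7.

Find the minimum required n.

Standardized effect: d = |μ₁ − μ₀| / σ = |35.9 − 29.8| / 7.0 = 0.8714
For power 0.7 need Φ(δ − z_{0.005}) = 0.7, so δ = z_{0.005} + z_{0.30} = 2.576 + 0.524 = 3.100.
(For δ > 0 the lower-tail rejection region contributes negligibly to power, so the one-term inversion is standard.)
δ = d·√n ⇒ n = (δ/d)² = (3.100 / 0.8714)² = 12.66.
Round up to the next whole unit.

n = 13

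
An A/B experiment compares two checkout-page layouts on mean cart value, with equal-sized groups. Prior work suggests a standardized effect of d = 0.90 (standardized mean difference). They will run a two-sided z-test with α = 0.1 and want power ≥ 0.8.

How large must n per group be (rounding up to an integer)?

n = 16 per group

For power 0.8 need Φ(δ − z_{0.05}) = 0.8, so δ = z_{0.05} + z_{0.20} = 1.645 + 0.842 = 2.486.
(Ignoring the negligible lower-tail rejection probability gives the usual closed-form inversion.)
δ = d·√(n/2) ⇒ n = 2(δ/d)² = 2 × (2.486 / 0.90)² = 15.27.
Rounding up, n = 16 per group.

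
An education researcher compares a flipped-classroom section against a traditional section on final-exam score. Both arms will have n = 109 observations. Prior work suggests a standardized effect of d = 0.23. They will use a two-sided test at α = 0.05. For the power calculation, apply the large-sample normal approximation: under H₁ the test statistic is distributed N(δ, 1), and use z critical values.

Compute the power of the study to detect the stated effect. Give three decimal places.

Noncentrality parameter: δ = d·√(n/2) = 0.23 × √(109/2) = 1.6980
Critical value for a two-sided test at α = 0.05: z_{α/2} = 1.960.
Power = Φ(δ − 1.960) + Φ(−δ − 1.960) = Φ(-0.262) + Φ(-3.658) = 0.3967 + 0.0001 = 0.3968.

Power ≈ 0.397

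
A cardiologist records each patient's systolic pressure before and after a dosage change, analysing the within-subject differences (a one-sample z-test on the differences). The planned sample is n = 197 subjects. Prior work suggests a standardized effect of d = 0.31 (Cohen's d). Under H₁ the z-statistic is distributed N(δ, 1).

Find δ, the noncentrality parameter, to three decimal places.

δ ≈ 4.351

The noncentrality parameter scales effect size by the design's sample-size factor: δ = d·√n = 0.31 × √197 = 4.3511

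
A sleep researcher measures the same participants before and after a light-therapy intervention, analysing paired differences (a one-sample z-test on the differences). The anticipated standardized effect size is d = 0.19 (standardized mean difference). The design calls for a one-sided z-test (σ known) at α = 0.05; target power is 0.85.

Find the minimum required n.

n = 200

Set Φ(δ − 1.645) = 0.85; then δ − 1.645 = Φ⁻¹(0.85) = 1.036, giving δ = 2.681.
δ = d·√n ⇒ n = (δ/d)² = (2.681 / 0.19)² = 199.15.
Rounding up, n = 200.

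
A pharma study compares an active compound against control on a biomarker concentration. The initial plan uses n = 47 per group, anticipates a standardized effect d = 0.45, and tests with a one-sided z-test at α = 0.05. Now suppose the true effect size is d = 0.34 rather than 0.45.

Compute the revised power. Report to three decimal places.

Power ≈ 0.501

With d = 0.34: δ = d·√(n/2) = 0.34 × √(47/2) = 1.6482. Critical value z_{0.05} = 1.645.
Revised power = P(Z > 1.645 − δ) = Φ(0.003) = 0.5013.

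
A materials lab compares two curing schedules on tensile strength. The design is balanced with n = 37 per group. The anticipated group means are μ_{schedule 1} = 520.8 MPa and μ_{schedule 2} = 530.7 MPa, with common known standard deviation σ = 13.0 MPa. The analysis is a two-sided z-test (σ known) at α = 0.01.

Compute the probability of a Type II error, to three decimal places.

Standardized effect: d = |μ_{schedule 1} − μ_{schedule 2}| / σ = |520.8 − 530.7| / 13.0 = 0.7615
Noncentrality parameter: δ = d·√(n/2) = 0.7615 × √(37/2) = 3.2755
Critical value for a two-sided test at α = 0.01: z_{α/2} = 2.576.
Power = Φ(δ − 2.576) + Φ(−δ − 2.576) = Φ(0.700) + Φ(-5.851) = 0.7579 + 0.0000 = 0.7579.
Type II error: β = 1 − power = 1 − 0.7579 = 0.2421.

β ≈ 0.242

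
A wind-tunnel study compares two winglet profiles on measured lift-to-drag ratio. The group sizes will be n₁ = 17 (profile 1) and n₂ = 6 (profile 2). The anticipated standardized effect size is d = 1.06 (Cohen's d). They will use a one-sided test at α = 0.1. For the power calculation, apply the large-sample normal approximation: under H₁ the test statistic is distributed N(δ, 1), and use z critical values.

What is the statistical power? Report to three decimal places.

Noncentrality parameter: δ = d / √(1/n₁ + 1/n₂) = 1.06 / √(1/17 + 1/6) = 2.2322
One-sided α = 0.1 → critical value z_{0.1} = 1.282.
Power = P(Z > 1.282 − δ) = Φ(0.951) = 0.8291.

Power ≈ 0.829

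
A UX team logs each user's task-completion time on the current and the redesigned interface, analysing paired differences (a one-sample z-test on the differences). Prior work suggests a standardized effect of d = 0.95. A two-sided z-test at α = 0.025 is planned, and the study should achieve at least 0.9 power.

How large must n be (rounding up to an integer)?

Set Φ(δ − 2.241) = 0.9; then δ − 2.241 = Φ⁻¹(0.9) = 1.282, giving δ = 3.523.
(Ignoring the negligible lower-tail rejection probability gives the usual closed-form inversion.)
δ = d·√n ⇒ n = (δ/d)² = (3.523 / 0.95)² = 13.75.
Rounding up, n = 14.

n = 14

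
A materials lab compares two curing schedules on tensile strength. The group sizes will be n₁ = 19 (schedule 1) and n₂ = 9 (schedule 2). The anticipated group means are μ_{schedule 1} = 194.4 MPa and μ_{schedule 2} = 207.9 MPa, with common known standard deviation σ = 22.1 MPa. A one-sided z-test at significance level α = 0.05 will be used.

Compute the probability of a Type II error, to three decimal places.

β ≈ 0.554

Standardized effect: d = |μ_{schedule 1} − μ_{schedule 2}| / σ = |194.4 − 207.9| / 22.1 = 0.6109
Noncentrality parameter: δ = d / √(1/n₁ + 1/n₂) = 0.6109 / √(1/19 + 1/9) = 1.5096
One-sided α = 0.05 → critical value z_{0.05} = 1.645.
Power = Φ(δ − 1.645) = Φ(-0.135) = 0.4462.
Type II error: β = 1 − power = 1 − 0.4462 = 0.5538.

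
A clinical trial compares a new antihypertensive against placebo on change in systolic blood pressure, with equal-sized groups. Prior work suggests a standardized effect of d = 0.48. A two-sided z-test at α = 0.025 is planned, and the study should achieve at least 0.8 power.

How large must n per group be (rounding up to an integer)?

n = 83 per group

Set Φ(δ − 2.241) = 0.8; then δ − 2.241 = Φ⁻¹(0.8) = 0.842, giving δ = 3.083.
(For δ > 0 the lower-tail rejection region contributes negligibly to power, so the one-term inversion is standard.)
δ = d·√(n/2) ⇒ n = 2(δ/d)² = 2 × (3.083 / 0.48)² = 82.51.
Round up to the next whole unit.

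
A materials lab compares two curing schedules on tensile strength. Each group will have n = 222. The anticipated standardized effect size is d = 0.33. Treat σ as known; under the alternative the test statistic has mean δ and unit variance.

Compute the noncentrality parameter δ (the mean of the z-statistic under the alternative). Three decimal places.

δ ≈ 3.477

δ = d·√(n/2) = 0.33 × √(222/2) = 3.4768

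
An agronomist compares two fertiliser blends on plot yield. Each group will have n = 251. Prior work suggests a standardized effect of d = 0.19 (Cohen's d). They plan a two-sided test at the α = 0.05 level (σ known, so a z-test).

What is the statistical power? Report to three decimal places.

Noncentrality parameter: δ = d·√(n/2) = 0.19 × √(251/2) = 2.1285
Critical value for a two-sided test at α = 0.05: z_{α/2} = 1.960.
Power = Φ(δ − 1.960) + Φ(−δ − 1.960) = Φ(0.169) + Φ(-4.088) = 0.5669 + 0.0000 = 0.5669.

Power ≈ 0.567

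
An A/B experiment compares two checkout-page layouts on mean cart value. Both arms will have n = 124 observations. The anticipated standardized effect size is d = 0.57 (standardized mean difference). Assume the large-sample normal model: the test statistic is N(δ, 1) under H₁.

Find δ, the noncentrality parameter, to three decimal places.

The noncentrality parameter scales effect size by the design's sample-size factor: δ = d·√(n/2) = 0.57 × √(124/2) = 4.4882

δ ≈ 4.488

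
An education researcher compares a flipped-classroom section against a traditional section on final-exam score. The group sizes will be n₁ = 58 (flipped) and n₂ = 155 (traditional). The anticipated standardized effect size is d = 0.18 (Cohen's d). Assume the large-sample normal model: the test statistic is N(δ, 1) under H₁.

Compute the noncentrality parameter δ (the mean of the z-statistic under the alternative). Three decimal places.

δ ≈ 1.169

The noncentrality parameter scales effect size by the design's sample-size factor: δ = d / √(1/n₁ + 1/n₂) = 0.18 / √(1/58 + 1/155) = 1.1694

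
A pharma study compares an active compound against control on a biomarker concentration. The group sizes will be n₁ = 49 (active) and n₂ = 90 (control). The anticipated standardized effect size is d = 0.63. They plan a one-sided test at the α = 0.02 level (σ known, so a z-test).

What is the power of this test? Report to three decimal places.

Power ≈ 0.933

Noncentrality parameter: λ = d / √(1/n₁ + 1/n₂) = 0.63 / √(1/49 + 1/90) = 3.5486
Critical value for a one-sided test at α = 0.02: z_α = 2.054.
Power = P(Z > 2.054 − λ) = Φ(1.495) = 0.9325.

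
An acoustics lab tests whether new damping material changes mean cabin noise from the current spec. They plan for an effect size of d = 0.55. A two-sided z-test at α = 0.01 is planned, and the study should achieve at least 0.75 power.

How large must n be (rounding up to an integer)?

For power 0.75 need Φ(δ − z_{0.005}) = 0.75, so δ = z_{0.005} + z_{0.25} = 2.576 + 0.674 = 3.250.
(Ignoring the negligible lower-tail rejection probability gives the usual closed-form inversion.)
δ = d·√n ⇒ n = (δ/d)² = (3.250 / 0.55)² = 34.92.
Rounding up, n = 35.

n = 35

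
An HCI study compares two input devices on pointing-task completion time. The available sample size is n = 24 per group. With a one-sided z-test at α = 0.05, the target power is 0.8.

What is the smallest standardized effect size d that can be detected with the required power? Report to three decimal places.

Need Φ(δ − 1.645) = 0.8, so δ = 1.645 + 0.842 = 2.486.
δ = d·√(n/2) ⇒ d = δ/√(n/2) = 2.486/√(24/2) = 0.7178.

d ≈ 0.718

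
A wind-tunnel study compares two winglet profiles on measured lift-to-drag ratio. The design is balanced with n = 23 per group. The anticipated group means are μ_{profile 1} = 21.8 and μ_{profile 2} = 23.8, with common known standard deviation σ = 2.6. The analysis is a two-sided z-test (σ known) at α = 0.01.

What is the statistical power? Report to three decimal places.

Power ≈ 0.513

Standardized effect: d = |μ_{profile 1} − μ_{profile 2}| / σ = |21.8 − 23.8| / 2.6 = 0.7692
Noncentrality parameter: δ = d·√(n/2) = 0.7692 × √(23/2) = 2.6086
Two-sided α = 0.01 → critical value z_{0.005} = 2.576.
Power = Φ(δ − 2.576) + Φ(−δ − 2.576) = Φ(0.033) + Φ(-5.184) = 0.5131 + 0.0000 = 0.5131.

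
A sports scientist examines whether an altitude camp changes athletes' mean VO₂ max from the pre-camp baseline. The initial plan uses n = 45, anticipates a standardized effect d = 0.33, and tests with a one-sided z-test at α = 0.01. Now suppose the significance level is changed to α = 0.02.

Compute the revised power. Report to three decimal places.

δ = d·√n = 0.33 × √45 = 2.2137 (unchanged). New critical value: z_{0.02} = 2.054.
Revised power = P(Z > 2.054 − δ) = Φ(0.160) = 0.5635.

Power ≈ 0.564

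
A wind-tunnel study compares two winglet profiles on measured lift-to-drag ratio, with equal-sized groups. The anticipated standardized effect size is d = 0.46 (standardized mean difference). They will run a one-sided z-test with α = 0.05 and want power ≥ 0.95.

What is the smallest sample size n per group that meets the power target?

Set Φ(δ − 1.645) = 0.95; then δ − 1.645 = Φ⁻¹(0.95) = 1.645, giving δ = 3.290.
δ = d·√(n/2) ⇒ n = 2(δ/d)² = 2 × (3.290 / 0.46)² = 102.29.
Rounding up, n = 103 per group.

n = 103 per group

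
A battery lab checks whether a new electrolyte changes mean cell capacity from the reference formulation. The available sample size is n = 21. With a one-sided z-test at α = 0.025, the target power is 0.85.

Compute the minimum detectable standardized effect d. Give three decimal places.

d ≈ 0.654

Need Φ(δ − 1.960) = 0.85, so δ = 1.960 + 1.036 = 2.996.
δ = d·√n ⇒ d = δ/√n = 2.996/√21 = 0.6539.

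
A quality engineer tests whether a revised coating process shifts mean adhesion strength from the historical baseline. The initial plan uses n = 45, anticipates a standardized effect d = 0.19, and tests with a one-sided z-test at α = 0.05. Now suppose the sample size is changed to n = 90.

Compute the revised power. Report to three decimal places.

Power ≈ 0.563

With n = 90: δ = d·√n = 0.19 × √90 = 1.8025. Critical value z_{0.05} = 1.645.
Revised power = P(Z > 1.645 − δ) = Φ(0.158) = 0.5626.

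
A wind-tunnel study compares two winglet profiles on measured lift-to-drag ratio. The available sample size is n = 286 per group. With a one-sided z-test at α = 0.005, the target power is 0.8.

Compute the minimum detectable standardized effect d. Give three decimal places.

d ≈ 0.286

Required noncentrality: δ = z_{0.005} + z_{0.20} = 2.576 + 0.842 = 3.417.
δ = d·√(n/2) ⇒ d = δ/√(n/2) = 3.417/√(286/2) = 0.2858.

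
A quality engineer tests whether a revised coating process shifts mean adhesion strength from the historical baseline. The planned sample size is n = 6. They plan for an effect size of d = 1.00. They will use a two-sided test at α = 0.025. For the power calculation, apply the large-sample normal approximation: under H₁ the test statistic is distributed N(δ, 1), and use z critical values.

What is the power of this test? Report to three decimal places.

Noncentrality parameter: δ = d·√n = 1.00 × √6 = 2.4495
Two-sided α = 0.025 → critical value z_{0.0125} = 2.241.
Power = Φ(δ − 2.241) + Φ(−δ − 2.241) = Φ(0.208) + Φ(-4.691) = 0.5824 + 0.0000 = 0.5824.

Power ≈ 0.582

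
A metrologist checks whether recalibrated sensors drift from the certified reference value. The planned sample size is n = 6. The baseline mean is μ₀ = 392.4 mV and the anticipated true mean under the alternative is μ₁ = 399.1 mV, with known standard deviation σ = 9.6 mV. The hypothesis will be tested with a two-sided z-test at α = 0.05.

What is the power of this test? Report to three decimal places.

Power ≈ 0.401

Standardized effect: d = |μ₁ − μ₀| / σ = |399.1 − 392.4| / 9.6 = 0.6979
Noncentrality parameter: λ = d·√n = 0.6979 × √6 = 1.7095
Two-sided α = 0.05 → critical value z_{0.025} = 1.960.
Power = Φ(λ − 1.960) + Φ(−λ − 1.960) = Φ(-0.250) + Φ(-3.670) = 0.4011 + 0.0001 = 0.4013.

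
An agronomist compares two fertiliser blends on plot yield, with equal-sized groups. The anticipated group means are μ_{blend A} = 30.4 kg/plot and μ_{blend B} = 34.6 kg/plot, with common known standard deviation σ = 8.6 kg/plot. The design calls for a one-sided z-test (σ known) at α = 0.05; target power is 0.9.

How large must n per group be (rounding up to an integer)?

Standardized effect: d = |μ_{blend A} − μ_{blend B}| / σ = |30.4 − 34.6| / 8.6 = 0.4884
Set Φ(δ − 1.645) = 0.9; then δ − 1.645 = Φ⁻¹(0.9) = 1.282, giving δ = 2.926.
δ = d·√(n/2) ⇒ n = 2(δ/d)² = 2 × (2.926 / 0.4884)² = 71.81.
Rounding up, n = 72 per group.

n = 72 per group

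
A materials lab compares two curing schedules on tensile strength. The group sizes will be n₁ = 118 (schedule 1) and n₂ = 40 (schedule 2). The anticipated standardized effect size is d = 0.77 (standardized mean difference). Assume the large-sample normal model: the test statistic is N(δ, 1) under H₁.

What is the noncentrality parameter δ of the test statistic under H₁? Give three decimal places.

The noncentrality parameter scales effect size by the design's sample-size factor: δ = d / √(1/n₁ + 1/n₂) = 0.77 / √(1/118 + 1/40) = 4.2086

δ ≈ 4.209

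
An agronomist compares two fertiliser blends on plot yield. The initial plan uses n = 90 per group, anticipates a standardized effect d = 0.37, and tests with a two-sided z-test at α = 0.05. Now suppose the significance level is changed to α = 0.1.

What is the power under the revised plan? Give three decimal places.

δ = d·√(n/2) = 0.37 × √(90/2) = 2.4820 (unchanged). New critical value: z_{0.05} = 1.645.
Revised power = Φ(δ − 1.645) + Φ(−δ − 1.645) = Φ(0.837) + Φ(-4.127) = 0.7988 + 0.0000 = 0.7988.

Power ≈ 0.799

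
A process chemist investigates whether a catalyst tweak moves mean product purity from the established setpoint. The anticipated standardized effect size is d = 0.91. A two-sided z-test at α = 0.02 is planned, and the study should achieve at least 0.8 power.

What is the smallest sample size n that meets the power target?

For power 0.8 need Φ(δ − z_{0.01}) = 0.8, so δ = z_{0.01} + z_{0.20} = 2.326 + 0.842 = 3.168.
(For δ > 0 the lower-tail rejection region contributes negligibly to power, so the one-term inversion is standard.)
δ = d·√n ⇒ n = (δ/d)² = (3.168 / 0.91)² = 12.12.
Rounding up, n = 13.

n = 13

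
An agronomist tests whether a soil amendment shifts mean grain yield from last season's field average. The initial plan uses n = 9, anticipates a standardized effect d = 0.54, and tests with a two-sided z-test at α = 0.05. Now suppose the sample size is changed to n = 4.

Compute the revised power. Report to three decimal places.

Power ≈ 0.191

With n = 4: δ = d·√n = 0.54 × √4 = 1.0800. Critical value z_{0.025} = 1.960.
Revised power = Φ(δ − 1.960) + Φ(−δ − 1.960) = Φ(-0.880) + Φ(-3.040) = 0.1894 + 0.0012 = 0.1906.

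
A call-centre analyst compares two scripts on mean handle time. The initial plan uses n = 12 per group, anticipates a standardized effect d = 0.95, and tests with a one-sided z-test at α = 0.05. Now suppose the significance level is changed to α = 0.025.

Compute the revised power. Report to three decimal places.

Power ≈ 0.643

δ = d·√(n/2) = 0.95 × √(12/2) = 2.3270 (unchanged). New critical value: z_{0.025} = 1.960.
Revised power = Φ(δ − 1.960) = Φ(0.367) = 0.6432.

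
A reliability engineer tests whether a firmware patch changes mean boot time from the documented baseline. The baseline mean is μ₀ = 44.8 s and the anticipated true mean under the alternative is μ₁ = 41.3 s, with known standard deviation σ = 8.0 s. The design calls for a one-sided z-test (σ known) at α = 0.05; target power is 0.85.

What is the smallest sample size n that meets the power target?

Standardized effect: d = |μ₁ − μ₀| / σ = |41.3 − 44.8| / 8.0 = 0.4375
For power 0.85 need Φ(δ − z_{0.05}) = 0.85, so δ = z_{0.05} + z_{0.15} = 1.645 + 1.036 = 2.681.
δ = d·√n ⇒ n = (δ/d)² = (2.681 / 0.4375)² = 37.56.
Round up to the next whole unit.

n = 38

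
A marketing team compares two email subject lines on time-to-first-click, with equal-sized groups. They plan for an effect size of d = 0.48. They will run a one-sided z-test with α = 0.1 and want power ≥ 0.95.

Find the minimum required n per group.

Set Φ(δ − 1.282) = 0.95; then δ − 1.282 = Φ⁻¹(0.95) = 1.645, giving δ = 2.926.
δ = d·√(n/2) ⇒ n = 2(δ/d)² = 2 × (2.926 / 0.48)² = 74.34.
Rounding up, n = 75 per group.

n = 75 per group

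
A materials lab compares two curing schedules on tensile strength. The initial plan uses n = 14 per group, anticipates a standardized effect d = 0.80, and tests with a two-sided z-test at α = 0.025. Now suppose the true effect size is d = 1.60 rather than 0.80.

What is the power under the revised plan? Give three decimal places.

With d = 1.60: δ = d·√(n/2) = 1.60 × √(14/2) = 4.2332. Critical value z_{0.0125} = 2.241.
Revised power = Φ(δ − 2.241) + Φ(−δ − 2.241) = Φ(1.992) + Φ(-6.475) = 0.9768 + 0.0000 = 0.9768.

Power ≈ 0.977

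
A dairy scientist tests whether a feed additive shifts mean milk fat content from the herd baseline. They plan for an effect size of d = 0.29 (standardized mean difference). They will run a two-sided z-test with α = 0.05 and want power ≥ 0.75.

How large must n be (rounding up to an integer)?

n = 83

Set Φ(δ − 1.960) = 0.75; then δ − 1.960 = Φ⁻¹(0.75) = 0.674, giving δ = 2.634.
(The Φ(−δ − z_{α/2}) term is vanishingly small for δ > 0 and is dropped in the standard sample-size formula.)
δ = d·√n ⇒ n = (δ/d)² = (2.634 / 0.29)² = 82.52.
Round up to the next whole unit.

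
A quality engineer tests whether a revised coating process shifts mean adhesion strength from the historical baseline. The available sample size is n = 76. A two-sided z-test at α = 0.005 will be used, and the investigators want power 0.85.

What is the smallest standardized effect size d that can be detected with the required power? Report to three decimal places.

d ≈ 0.441

Required noncentrality: δ = z_{0.0025} + z_{0.15} = 2.807 + 1.036 = 3.843.
(The second rejection-region term Φ(−δ − z_{α/2}) is negligible and dropped.)
δ = d·√n ⇒ d = δ/√n = 3.843/√76 = 0.4409.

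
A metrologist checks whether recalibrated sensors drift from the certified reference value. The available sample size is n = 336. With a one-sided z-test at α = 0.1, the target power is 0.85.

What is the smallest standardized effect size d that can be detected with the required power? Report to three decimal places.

Required noncentrality: δ = z_{0.1} + z_{0.15} = 1.282 + 1.036 = 2.318.
δ = d·√n ⇒ d = δ/√n = 2.318/√336 = 0.1265.

d ≈ 0.126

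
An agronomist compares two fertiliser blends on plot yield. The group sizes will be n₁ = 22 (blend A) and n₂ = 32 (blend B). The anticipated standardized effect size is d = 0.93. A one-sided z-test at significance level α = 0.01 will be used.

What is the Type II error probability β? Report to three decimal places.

Noncentrality parameter: δ = d / √(1/n₁ + 1/n₂) = 0.93 / √(1/22 + 1/32) = 3.3579
One-sided α = 0.01 → critical value z_{0.01} = 2.326.
Power = Φ(δ − 2.326) = Φ(1.032) = 0.8489.
Type II error: β = 1 − power = 1 − 0.8489 = 0.1511.

β ≈ 0.151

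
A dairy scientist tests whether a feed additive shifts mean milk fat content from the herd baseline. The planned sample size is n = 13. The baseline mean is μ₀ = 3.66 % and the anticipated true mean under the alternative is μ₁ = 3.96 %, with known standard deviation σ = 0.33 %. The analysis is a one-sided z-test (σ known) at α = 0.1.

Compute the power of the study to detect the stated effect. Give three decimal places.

Standardized effect: d = |μ₁ − μ₀| / σ = |3.96 − 3.66| / 0.33 = 0.9091
Noncentrality parameter: δ = d·√n = 0.9091 × √13 = 3.2778
Critical value for a one-sided test at α = 0.1: z_α = 1.282.
Power = Φ(δ − 1.282) = Φ(1.996) = 0.9770.

Power ≈ 0.977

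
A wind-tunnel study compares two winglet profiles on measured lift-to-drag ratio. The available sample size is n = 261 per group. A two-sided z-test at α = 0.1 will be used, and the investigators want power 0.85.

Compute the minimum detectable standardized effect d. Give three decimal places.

d ≈ 0.235

Need Φ(δ − 1.645) = 0.85, so δ = 1.645 + 1.036 = 2.681.
(The second rejection-region term Φ(−δ − z_{α/2}) is negligible and dropped.)
δ = d·√(n/2) ⇒ d = δ/√(n/2) = 2.681/√(261/2) = 0.2347.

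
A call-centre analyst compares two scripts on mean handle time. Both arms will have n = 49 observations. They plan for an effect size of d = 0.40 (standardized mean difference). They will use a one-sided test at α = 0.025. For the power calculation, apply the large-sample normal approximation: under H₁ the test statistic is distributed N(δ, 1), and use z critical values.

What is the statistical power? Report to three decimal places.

Noncentrality parameter: δ = d·√(n/2) = 0.40 × √(49/2) = 1.9799
One-sided α = 0.025 → critical value z_{0.025} = 1.960.
Power = Φ(δ − 1.960) = Φ(0.020) = 0.5080.

Power ≈ 0.508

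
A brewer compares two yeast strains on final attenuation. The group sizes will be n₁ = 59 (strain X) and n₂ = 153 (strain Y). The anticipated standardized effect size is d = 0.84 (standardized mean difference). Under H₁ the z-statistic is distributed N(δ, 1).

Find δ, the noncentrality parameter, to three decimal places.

δ = d / √(1/n₁ + 1/n₂) = 0.84 / √(1/59 + 1/153) = 5.4813

δ ≈ 5.481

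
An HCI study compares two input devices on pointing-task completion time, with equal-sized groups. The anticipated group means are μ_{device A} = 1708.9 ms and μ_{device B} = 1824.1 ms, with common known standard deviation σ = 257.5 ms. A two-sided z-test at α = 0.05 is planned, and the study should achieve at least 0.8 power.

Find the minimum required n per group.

Standardized effect: d = |μ_{device A} − μ_{device B}| / σ = |1708.9 − 1824.1| / 257.5 = 0.4474
Set Φ(δ − 1.960) = 0.8; then δ − 1.960 = Φ⁻¹(0.8) = 0.842, giving δ = 2.802.
(Ignoring the negligible lower-tail rejection probability gives the usual closed-form inversion.)
δ = d·√(n/2) ⇒ n = 2(δ/d)² = 2 × (2.802 / 0.4474)² = 78.43.
Round up to the next whole unit.

n = 79 per group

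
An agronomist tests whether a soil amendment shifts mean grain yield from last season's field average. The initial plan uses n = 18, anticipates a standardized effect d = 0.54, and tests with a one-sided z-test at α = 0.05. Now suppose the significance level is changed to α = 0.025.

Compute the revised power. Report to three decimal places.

Power ≈ 0.630

δ = d·√n = 0.54 × √18 = 2.2910 (unchanged). New critical value: z_{0.025} = 1.960.
Revised power = Φ(δ − 1.960) = Φ(0.331) = 0.6297.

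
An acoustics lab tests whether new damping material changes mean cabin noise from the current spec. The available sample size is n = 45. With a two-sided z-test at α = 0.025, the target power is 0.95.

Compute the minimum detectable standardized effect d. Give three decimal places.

d ≈ 0.579

Need Φ(δ − 2.241) = 0.95, so δ = 2.241 + 1.645 = 3.886.
(The second rejection-region term Φ(−δ − z_{α/2}) is negligible and dropped.)
δ = d·√n ⇒ d = δ/√n = 3.886/√45 = 0.5793.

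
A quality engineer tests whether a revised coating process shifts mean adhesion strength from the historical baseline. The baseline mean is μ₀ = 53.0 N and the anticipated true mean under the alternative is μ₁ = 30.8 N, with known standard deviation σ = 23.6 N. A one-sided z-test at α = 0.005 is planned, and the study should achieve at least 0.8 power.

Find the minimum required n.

n = 14

Standardized effect: d = |μ₁ − μ₀| / σ = |30.8 − 53.0| / 23.6 = 0.9407
For power 0.8 need Φ(δ − z_{0.005}) = 0.8, so δ = z_{0.005} + z_{0.20} = 2.576 + 0.842 = 3.417.
δ = d·√n ⇒ n = (δ/d)² = (3.417 / 0.9407)² = 13.20.
Round up to the next whole unit.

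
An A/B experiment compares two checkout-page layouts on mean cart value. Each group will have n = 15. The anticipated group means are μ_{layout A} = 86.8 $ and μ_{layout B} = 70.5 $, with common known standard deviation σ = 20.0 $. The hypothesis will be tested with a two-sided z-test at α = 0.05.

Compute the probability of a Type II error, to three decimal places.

β ≈ 0.393

Standardized effect: d = |μ_{layout A} − μ_{layout B}| / σ = |86.8 − 70.5| / 20.0 = 0.8150
Noncentrality parameter: δ = d·√(n/2) = 0.8150 × √(15/2) = 2.2320
Two-sided α = 0.05 → critical value z_{0.025} = 1.960.
Power = Φ(δ − 1.960) + Φ(−δ − 1.960) = Φ(0.272) + Φ(-4.192) = 0.6072 + 0.0000 = 0.6072.
Type II error: β = 1 − power = 1 − 0.6072 = 0.3928.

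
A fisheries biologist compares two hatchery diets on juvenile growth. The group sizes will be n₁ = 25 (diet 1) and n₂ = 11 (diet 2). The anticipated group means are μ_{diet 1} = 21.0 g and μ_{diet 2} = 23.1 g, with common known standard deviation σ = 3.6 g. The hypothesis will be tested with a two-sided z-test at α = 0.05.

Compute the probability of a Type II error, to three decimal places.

β ≈ 0.636

Standardized effect: d = |μ_{diet 1} − μ_{diet 2}| / σ = |21.0 − 23.1| / 3.6 = 0.5833
Noncentrality parameter: λ = d / √(1/n₁ + 1/n₂) = 0.5833 / √(1/25 + 1/11) = 1.6122
Two-sided α = 0.05 → critical value z_{0.025} = 1.960.
Power = Φ(λ − 1.960) + Φ(−λ − 1.960) = Φ(-0.348) + Φ(-3.572) = 0.3640 + 0.0002 = 0.3642.
Type II error: β = 1 − power = 1 − 0.3642 = 0.6358.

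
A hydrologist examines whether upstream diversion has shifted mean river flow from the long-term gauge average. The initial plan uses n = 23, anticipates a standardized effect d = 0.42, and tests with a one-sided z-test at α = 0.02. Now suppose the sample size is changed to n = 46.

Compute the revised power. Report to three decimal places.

With n = 46: δ = d·√n = 0.42 × √46 = 2.8486. Critical value z_{0.02} = 2.054.
Revised power = Φ(δ − 2.054) = Φ(0.795) = 0.7866.

Power ≈ 0.787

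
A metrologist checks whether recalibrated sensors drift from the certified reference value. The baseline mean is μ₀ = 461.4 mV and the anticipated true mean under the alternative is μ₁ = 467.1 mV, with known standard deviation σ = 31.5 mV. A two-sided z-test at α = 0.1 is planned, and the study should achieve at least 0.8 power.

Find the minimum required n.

n = 189

Standardized effect: d = |μ₁ − μ₀| / σ = |467.1 − 461.4| / 31.5 = 0.1810
Set Φ(δ − 1.645) = 0.8; then δ − 1.645 = Φ⁻¹(0.8) = 0.842, giving δ = 2.486.
(For δ > 0 the lower-tail rejection region contributes negligibly to power, so the one-term inversion is standard.)
δ = d·√n ⇒ n = (δ/d)² = (2.486 / 0.1810)² = 188.82.
Round up to the next whole unit.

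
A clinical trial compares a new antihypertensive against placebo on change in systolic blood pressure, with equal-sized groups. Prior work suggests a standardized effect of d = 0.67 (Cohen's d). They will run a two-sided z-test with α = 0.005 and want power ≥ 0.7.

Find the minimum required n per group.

n = 50 per group

For power 0.7 need Φ(δ − z_{0.0025}) = 0.7, so δ = z_{0.0025} + z_{0.30} = 2.807 + 0.524 = 3.331.
(For δ > 0 the lower-tail rejection region contributes negligibly to power, so the one-term inversion is standard.)
δ = d·√(n/2) ⇒ n = 2(δ/d)² = 2 × (3.331 / 0.67)² = 49.45.
Round up to the next whole unit.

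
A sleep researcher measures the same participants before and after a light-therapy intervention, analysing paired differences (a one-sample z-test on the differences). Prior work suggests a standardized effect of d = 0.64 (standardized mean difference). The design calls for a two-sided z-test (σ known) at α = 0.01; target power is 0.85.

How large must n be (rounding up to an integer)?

Set Φ(δ − 2.576) = 0.85; then δ − 2.576 = Φ⁻¹(0.85) = 1.036, giving δ = 3.612.
(For δ > 0 the lower-tail rejection region contributes negligibly to power, so the one-term inversion is standard.)
δ = d·√n ⇒ n = (δ/d)² = (3.612 / 0.64)² = 31.86.
Rounding up, n = 32.

n = 32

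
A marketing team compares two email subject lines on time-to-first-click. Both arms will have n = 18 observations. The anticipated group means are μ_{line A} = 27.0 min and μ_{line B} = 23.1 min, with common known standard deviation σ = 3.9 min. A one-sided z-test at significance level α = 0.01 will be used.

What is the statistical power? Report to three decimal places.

Power ≈ 0.750

Standardized effect: d = |μ_{line A} − μ_{line B}| / σ = |27.0 − 23.1| / 3.9 = 1.0000
Noncentrality parameter: δ = d·√(n/2) = 1.0000 × √(18/2) = 3.0000
One-sided α = 0.01 → critical value z_{0.01} = 2.326.
Power = Φ(δ − 2.326) = Φ(0.674) = 0.7497.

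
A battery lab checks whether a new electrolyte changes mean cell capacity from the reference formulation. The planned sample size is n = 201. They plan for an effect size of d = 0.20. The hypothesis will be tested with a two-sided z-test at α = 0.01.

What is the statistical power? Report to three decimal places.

Noncentrality parameter: δ = d·√n = 0.20 × √201 = 2.8355
Critical value for a two-sided test at α = 0.01: z_{α/2} = 2.576.
Power = Φ(δ − 2.576) + Φ(−δ − 2.576) = Φ(0.260) + Φ(-5.411) = 0.6024 + 0.0000 = 0.6024.

Power ≈ 0.602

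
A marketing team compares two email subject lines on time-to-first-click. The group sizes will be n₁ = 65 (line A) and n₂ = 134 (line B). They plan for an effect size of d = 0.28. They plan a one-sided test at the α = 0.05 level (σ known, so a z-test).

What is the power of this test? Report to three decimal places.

Power ≈ 0.582

Noncentrality parameter: δ = d / √(1/n₁ + 1/n₂) = 0.28 / √(1/65 + 1/134) = 1.8524
One-sided α = 0.05 → critical value z_{0.05} = 1.645.
Power = P(Z > 1.645 − δ) = Φ(0.208) = 0.5822.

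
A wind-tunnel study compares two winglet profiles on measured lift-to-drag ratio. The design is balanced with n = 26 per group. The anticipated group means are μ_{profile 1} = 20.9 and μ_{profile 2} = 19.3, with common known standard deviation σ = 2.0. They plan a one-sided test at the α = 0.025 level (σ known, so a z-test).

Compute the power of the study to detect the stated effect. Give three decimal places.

Standardized effect: d = |μ_{profile 1} − μ_{profile 2}| / σ = |20.9 − 19.3| / 2.0 = 0.8000
Noncentrality parameter: δ = d·√(n/2) = 0.8000 × √(26/2) = 2.8844
One-sided α = 0.025 → critical value z_{0.025} = 1.960.
Power = P(Z > 1.960 − δ) = Φ(0.924) = 0.8224.

Power ≈ 0.822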